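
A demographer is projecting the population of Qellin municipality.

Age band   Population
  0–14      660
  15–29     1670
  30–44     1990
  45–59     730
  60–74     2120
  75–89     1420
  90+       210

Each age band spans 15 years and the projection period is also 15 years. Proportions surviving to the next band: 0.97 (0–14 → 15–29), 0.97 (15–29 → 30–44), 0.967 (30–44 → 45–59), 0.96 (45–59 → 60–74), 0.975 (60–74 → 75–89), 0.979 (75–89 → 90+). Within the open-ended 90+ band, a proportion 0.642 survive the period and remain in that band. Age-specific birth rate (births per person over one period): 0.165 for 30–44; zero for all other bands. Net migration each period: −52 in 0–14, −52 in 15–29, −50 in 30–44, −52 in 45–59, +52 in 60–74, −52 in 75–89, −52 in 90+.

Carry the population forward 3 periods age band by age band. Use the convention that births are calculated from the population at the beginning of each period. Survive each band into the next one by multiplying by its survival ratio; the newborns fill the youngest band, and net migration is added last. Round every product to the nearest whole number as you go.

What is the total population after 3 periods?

6461

Let group 1 be 0–14 through group 7 = 90+.
— Period 1 —
Births: 1990 × 0.165 = 328
Group 2: 660 × 0.97 = 640
Group 3: 1670 × 0.97 = 1620
Group 4: 1990 × 0.967 = 1924
Group 5: 730 × 0.96 = 701
Group 6: 2120 × 0.975 = 2067
Group 7: 1420 × 0.979 + 210 × 0.642 = 1390 + 135 = 1525
Net migration: Group 1 − 52 → 276; Group 2 − 52 → 588; Group 3 − 50 → 1570; Group 4 − 52 → 1872; Group 5 + 52 → 753; Group 6 − 52 → 2015; Group 7 − 52 → 1473
Giving 276 / 588 / 1570 / 1872 / 753 / 2015 / 1473.
— Period 2 —
Births: 1570 × 0.165 = 259
Group 2: 276 × 0.97 = 268
Group 3: 588 × 0.97 = 570
Group 4: 1570 × 0.967 = 1518
Group 5: 1872 × 0.96 = 1797
Group 6: 753 × 0.975 = 734
Group 7: 2015 × 0.979 + 1473 × 0.642 = 1973 + 946 = 2919
Net migration: Group 1 − 52 → 207; Group 2 − 52 → 216; Group 3 − 50 → 520; Group 4 − 52 → 1466; Group 5 + 52 → 1849; Group 6 − 52 → 682; Group 7 − 52 → 2867
Giving 207 / 216 / 520 / 1466 / 1849 / 682 / 2867.
— Period 3 —
Births: 520 × 0.165 = 86
Group 2: 207 × 0.97 = 201
Group 3: 216 × 0.97 = 210
Group 4: 520 × 0.967 = 503
Group 5: 1466 × 0.96 = 1407
Group 6: 1849 × 0.975 = 1803
Group 7: 682 × 0.979 + 2867 × 0.642 = 668 + 1841 = 2509
Net migration: Group 1 − 52 → 34; Group 2 − 52 → 149; Group 3 − 50 → 160; Group 4 − 52 → 451; Group 5 + 52 → 1459; Group 6 − 52 → 1751; Group 7 − 52 → 2457
Giving 34 / 149 / 160 / 451 / 1459 / 1751 / 2457.
Total after period 3: 34 + 149 + 160 + 451 + 1459 + 1751 + 2457 = 6461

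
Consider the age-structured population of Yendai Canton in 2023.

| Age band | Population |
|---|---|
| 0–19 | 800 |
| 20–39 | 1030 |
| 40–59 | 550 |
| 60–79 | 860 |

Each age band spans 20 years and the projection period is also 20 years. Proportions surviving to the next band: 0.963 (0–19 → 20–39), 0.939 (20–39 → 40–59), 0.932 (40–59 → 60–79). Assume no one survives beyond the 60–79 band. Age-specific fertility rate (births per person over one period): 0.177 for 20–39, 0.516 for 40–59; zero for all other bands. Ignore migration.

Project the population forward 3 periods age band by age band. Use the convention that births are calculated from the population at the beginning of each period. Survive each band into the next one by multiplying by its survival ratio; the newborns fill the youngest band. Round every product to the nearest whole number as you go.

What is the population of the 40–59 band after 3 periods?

422

Numbering the groups 1..4 from youngest to oldest:
[period 1]
Births: 1030 * 0.177 = 182, 550 * 0.516 = 284 — total 466
Group 2: 800 * 0.963 = 770
Group 3: 1030 * 0.939 = 967
Group 4: 550 * 0.932 = 513
→ [466, 770, 967, 513]
[period 2]
Births: 770 * 0.177 = 136, 967 * 0.516 = 499 — total 635
Group 2: 466 * 0.963 = 449
Group 3: 770 * 0.939 = 723
Group 4: 967 * 0.932 = 901
→ [635, 449, 723, 901]
[period 3]
Births: 449 * 0.177 = 79, 723 * 0.516 = 373 — total 452
Group 2: 635 * 0.963 = 612
Group 3: 449 * 0.939 = 422
Group 4: 723 * 0.932 = 674
→ [452, 612, 422, 674]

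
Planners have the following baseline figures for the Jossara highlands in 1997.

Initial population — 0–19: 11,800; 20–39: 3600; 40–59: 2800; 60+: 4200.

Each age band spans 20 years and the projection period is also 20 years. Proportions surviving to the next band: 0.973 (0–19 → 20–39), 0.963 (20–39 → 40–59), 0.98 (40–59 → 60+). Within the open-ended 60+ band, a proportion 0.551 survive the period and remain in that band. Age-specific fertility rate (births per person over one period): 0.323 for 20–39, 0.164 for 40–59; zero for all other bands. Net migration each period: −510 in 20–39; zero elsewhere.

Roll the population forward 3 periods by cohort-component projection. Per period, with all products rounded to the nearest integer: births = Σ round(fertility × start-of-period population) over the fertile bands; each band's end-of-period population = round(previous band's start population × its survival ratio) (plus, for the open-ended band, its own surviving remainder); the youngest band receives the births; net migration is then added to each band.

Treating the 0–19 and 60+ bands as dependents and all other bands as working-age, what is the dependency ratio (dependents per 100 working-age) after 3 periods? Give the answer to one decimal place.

350.4

After projecting period 1:
Births: 3600 * 0.323 = 1163  |  2800 * 0.164 = 459 — total 1622
20–39: 11800 * 0.973 = 11481
40–59: 3600 * 0.963 = 3467
60+: 2800 * 0.98 + 4200 * 0.551 = 2744 + 2314 = 5058
Net migration: 20–39 − 510 → 10971
→ [1622, 10971, 3467, 5058]
After projecting period 2:
Births: 10971 * 0.323 = 3544  |  3467 * 0.164 = 569 — total 4113
20–39: 1622 * 0.973 = 1578
40–59: 10971 * 0.963 = 10565
60+: 3467 * 0.98 + 5058 * 0.551 = 3398 + 2787 = 6185
Net migration: 20–39 − 510 → 1068
→ [4113, 1068, 10565, 6185]
After projecting period 3:
Births: 1068 * 0.323 = 345  |  10565 * 0.164 = 1733 — total 2078
20–39: 4113 * 0.973 = 4002
40–59: 1068 * 0.963 = 1028
60+: 10565 * 0.98 + 6185 * 0.551 = 10354 + 3408 = 13762
Net migration: 20–39 − 510 → 3492
→ [2078, 3492, 1028, 13762]
Dependents (band 0–19 + band 60+) = 2078 + 13762 = 15840; working-age = 4520; ratio = 15840/4520 × 100 = 350.4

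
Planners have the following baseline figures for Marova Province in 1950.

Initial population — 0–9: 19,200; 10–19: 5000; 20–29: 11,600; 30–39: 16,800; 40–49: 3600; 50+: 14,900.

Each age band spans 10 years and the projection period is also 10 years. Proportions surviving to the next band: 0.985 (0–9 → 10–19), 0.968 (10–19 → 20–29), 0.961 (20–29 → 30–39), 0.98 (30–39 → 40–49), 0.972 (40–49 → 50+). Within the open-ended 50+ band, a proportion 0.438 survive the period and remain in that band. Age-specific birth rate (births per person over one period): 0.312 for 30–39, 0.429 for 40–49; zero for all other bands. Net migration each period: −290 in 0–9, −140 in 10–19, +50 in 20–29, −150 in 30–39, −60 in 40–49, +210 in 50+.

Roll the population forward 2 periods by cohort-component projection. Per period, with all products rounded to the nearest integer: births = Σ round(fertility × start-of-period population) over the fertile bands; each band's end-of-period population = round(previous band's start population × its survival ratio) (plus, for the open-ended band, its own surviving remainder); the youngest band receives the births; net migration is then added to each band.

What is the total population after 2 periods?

70563

Let band 1 be 0–9 through band 6 = 50+.
Period 1.
Births: 16800 * 0.312 = 5242, 3600 * 0.429 = 1544 → total 6786
Band 2: 19200 * 0.985 = 18912
Band 3: 5000 * 0.968 = 4840
Band 4: 11600 * 0.961 = 11148
Band 5: 16800 * 0.98 = 16464
Band 6: 3600 * 0.972 + 14900 * 0.438 = 3499 + 6526 = 10025
Net migration: Band 1 − 290 → 6496; Band 2 − 140 → 18772; Band 3 + 50 → 4890; Band 4 − 150 → 10998; Band 5 − 60 → 16404; Band 6 + 210 → 10235
→ [6496, 18772, 4890, 10998, 16404, 10235]
Period 2.
Births: 10998 * 0.312 = 3431, 16404 * 0.429 = 7037 → total 10468
Band 2: 6496 * 0.985 = 6399
Band 3: 18772 * 0.968 = 18171
Band 4: 4890 * 0.961 = 4699
Band 5: 10998 * 0.98 = 10778
Band 6: 16404 * 0.972 + 10235 * 0.438 = 15945 + 4483 = 20428
Net migration: Band 1 − 290 → 10178; Band 2 − 140 → 6259; Band 3 + 50 → 18221; Band 4 − 150 → 4549; Band 5 − 60 → 10718; Band 6 + 210 → 20638
→ [10178, 6259, 18221, 4549, 10718, 20638]
Total after period 2: 10178 + 6259 + 18221 + 4549 + 10718 + 20638 = 70563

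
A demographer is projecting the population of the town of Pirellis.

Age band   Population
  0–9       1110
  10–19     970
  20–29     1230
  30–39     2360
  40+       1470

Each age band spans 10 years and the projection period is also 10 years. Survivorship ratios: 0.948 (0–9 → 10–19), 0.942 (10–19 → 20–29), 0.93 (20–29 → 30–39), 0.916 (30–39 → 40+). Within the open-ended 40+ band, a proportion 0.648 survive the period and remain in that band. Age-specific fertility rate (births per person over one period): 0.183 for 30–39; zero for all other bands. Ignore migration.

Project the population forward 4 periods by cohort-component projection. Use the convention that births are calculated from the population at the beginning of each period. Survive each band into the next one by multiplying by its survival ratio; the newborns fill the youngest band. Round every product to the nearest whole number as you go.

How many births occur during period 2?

209

Call the groups 1 to 5, youngest first.
— Period 1 —
Births: 2360 × 0.183 = 432
Group 2: 1110 × 0.948 = 1052
Group 3: 970 × 0.942 = 914
Group 4: 1230 × 0.93 = 1144
Group 5: 2360 × 0.916 + 1470 × 0.648 = 2162 + 953 = 3115
→ [432, 1052, 914, 1144, 3115]
— Period 2 —
Births: 1144 × 0.183 = 209
Group 2: 432 × 0.948 = 410
Group 3: 1052 × 0.942 = 991
Group 4: 914 × 0.93 = 850
Group 5: 1144 × 0.916 + 3115 × 0.648 = 1048 + 2019 = 3067
→ [209, 410, 991, 850, 3067]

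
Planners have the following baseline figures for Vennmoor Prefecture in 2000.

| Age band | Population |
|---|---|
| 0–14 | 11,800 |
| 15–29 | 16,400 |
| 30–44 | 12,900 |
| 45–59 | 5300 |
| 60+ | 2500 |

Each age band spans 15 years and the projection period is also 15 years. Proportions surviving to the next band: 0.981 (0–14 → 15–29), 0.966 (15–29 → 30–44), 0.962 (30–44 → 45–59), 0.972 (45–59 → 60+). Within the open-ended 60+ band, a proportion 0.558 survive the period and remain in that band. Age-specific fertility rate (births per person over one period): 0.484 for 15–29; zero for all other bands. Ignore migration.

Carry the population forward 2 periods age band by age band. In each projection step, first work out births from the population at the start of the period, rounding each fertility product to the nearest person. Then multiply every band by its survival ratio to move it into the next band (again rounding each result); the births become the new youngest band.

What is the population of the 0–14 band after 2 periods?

Let band 1 be 0–14 through band 5 = 60+.
Period 1.
Births: 16400 × 0.484 = 7938
Band 2: 11800 × 0.981 = 11576
Band 3: 16400 × 0.966 = 15842
Band 4: 12900 × 0.962 = 12410
Band 5: 5300 × 0.972 + 2500 × 0.558 = 5152 + 1395 = 6547
Population now: 0–14=7938, 15–29=11576, 30–44=15842, 45–59=12410, 60+=6547
Period 2.
Births: 11576 × 0.484 = 5603
Band 2: 7938 × 0.981 = 7787
Band 3: 11576 × 0.966 = 11182
Band 4: 15842 × 0.962 = 15240
Band 5: 12410 × 0.972 + 6547 × 0.558 = 12063 + 3653 = 15716
Population now: 0–14=5603, 15–29=7787, 30–44=11182, 45–59=15240, 60+=15716

5603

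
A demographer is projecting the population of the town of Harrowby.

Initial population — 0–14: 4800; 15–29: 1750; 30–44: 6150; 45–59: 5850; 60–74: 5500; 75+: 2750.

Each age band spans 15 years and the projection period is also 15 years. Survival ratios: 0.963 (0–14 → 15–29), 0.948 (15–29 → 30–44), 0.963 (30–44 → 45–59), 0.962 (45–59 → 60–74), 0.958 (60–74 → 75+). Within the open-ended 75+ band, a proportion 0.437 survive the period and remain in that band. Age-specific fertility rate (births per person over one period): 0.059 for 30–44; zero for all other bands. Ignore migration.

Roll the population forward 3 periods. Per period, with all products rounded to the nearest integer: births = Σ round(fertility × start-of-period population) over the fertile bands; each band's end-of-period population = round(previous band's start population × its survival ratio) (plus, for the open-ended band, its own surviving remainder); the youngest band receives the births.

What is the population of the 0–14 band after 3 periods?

259

(Bands numbered youngest = 1 to oldest = 6.)
Period 1:
Births: 6150 × 0.059 = 363
Band 2: 4800 × 0.963 = 4622
Band 3: 1750 × 0.948 = 1659
Band 4: 6150 × 0.963 = 5922
Band 5: 5850 × 0.962 = 5628
Band 6: 5500 × 0.958 + 2750 × 0.437 = 5269 + 1202 = 6471
Giving 363 / 4622 / 1659 / 5922 / 5628 / 6471.
Period 2:
Births: 1659 × 0.059 = 98
Band 2: 363 × 0.963 = 350
Band 3: 4622 × 0.948 = 4382
Band 4: 1659 × 0.963 = 1598
Band 5: 5922 × 0.962 = 5697
Band 6: 5628 × 0.958 + 6471 × 0.437 = 5392 + 2828 = 8220
Giving 98 / 350 / 4382 / 1598 / 5697 / 8220.
Period 3:
Births: 4382 × 0.059 = 259
Band 2: 98 × 0.963 = 94
Band 3: 350 × 0.948 = 332
Band 4: 4382 × 0.963 = 4220
Band 5: 1598 × 0.962 = 1537
Band 6: 5697 × 0.958 + 8220 × 0.437 = 5458 + 3592 = 9050
Giving 259 / 94 / 332 / 4220 / 1537 / 9050.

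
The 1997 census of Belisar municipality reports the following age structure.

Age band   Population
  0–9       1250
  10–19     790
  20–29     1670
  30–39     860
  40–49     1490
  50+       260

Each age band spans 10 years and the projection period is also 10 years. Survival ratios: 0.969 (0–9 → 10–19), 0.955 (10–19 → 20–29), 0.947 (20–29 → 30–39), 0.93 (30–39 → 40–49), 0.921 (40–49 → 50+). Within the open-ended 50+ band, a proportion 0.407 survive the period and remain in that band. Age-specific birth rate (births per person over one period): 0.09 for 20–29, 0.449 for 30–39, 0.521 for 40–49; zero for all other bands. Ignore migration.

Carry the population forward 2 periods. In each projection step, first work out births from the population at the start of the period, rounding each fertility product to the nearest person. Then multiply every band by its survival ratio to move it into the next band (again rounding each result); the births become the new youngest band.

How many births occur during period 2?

Call the groups 1 to 6, youngest first.
Period 1.
Births: 1670 × 0.09 = 150 ; 860 × 0.449 = 386 ; 1490 × 0.521 = 776 ⇒ total 1312
Group 2: 1250 × 0.969 = 1211
Group 3: 790 × 0.955 = 754
Group 4: 1670 × 0.947 = 1581
Group 5: 860 × 0.93 = 800
Group 6: 1490 × 0.921 + 260 × 0.407 = 1372 + 106 = 1478
→ [1312, 1211, 754, 1581, 800, 1478]
Period 2.
Births: 754 × 0.09 = 68 ; 1581 × 0.449 = 710 ; 800 × 0.521 = 417 ⇒ total 1195
Group 2: 1312 × 0.969 = 1271
Group 3: 1211 × 0.955 = 1157
Group 4: 754 × 0.947 = 714
Group 5: 1581 × 0.93 = 1470
Group 6: 800 × 0.921 + 1478 × 0.407 = 737 + 602 = 1339
→ [1195, 1271, 1157, 714, 1470, 1339]

1195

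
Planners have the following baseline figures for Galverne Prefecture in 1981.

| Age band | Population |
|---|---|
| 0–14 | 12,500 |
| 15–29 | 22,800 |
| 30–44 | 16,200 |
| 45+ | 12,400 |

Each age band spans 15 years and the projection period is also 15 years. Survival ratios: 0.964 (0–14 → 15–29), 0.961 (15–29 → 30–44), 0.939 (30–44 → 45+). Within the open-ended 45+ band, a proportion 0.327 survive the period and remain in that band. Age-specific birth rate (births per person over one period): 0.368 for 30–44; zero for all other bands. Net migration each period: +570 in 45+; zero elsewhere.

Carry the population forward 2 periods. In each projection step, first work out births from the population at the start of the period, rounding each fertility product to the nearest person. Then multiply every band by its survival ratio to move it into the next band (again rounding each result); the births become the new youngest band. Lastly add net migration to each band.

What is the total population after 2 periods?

53021

Period 1:
Births: 16200 × 0.368 = 5962
15–29: 12500 × 0.964 = 12050
30–44: 22800 × 0.961 = 21911
45+: 16200 × 0.939 + 12400 × 0.327 = 15212 + 4055 = 19267
Net migration: 45+ + 570 → 19837
→ [5962, 12050, 21911, 19837]
Period 2:
Births: 21911 × 0.368 = 8063
15–29: 5962 × 0.964 = 5747
30–44: 12050 × 0.961 = 11580
45+: 21911 × 0.939 + 19837 × 0.327 = 20574 + 6487 = 27061
Net migration: 45+ + 570 → 27631
→ [8063, 5747, 11580, 27631]
Total after period 2: 8063 + 5747 + 11580 + 27631 = 53021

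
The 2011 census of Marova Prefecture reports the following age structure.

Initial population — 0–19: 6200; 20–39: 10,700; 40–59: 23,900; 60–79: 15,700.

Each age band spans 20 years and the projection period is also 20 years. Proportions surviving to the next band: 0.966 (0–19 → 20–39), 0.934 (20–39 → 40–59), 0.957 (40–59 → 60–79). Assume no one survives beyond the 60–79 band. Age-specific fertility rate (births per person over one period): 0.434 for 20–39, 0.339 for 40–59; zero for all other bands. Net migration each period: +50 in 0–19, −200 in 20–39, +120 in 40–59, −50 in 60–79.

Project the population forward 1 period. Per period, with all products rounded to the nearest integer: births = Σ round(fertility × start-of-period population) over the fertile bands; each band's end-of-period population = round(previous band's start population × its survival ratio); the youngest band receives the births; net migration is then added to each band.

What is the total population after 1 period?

Call the groups 1 to 4, youngest first.
Period 1:
Births: 10700 × 0.434 = 4644  |  23900 × 0.339 = 8102 → 12746
Group 2: 6200 × 0.966 = 5989
Group 3: 10700 × 0.934 = 9994
Group 4: 23900 × 0.957 = 22872
Net migration: Group 1 + 50 → 12796; Group 2 − 200 → 5789; Group 3 + 120 → 10114; Group 4 − 50 → 22822
End of period: [12796, 5789, 10114, 22822]
Total after period 1: 12796 + 5789 + 10114 + 22822 = 51521

51521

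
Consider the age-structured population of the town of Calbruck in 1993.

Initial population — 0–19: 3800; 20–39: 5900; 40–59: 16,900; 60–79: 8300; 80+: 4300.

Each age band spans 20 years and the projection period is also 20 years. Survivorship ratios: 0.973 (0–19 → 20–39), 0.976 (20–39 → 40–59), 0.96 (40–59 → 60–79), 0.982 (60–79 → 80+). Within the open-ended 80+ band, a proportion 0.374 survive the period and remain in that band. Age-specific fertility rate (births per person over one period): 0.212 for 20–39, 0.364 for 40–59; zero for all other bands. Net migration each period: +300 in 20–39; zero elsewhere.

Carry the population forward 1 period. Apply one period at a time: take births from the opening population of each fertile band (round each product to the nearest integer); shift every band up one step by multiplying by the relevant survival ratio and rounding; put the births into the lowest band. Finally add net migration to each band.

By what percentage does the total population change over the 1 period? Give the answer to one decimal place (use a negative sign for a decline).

(Groups numbered youngest = 1 to oldest = 5.)
[period 1]
Births: 5900 * 0.212 = 1251  |  16900 * 0.364 = 6152 — total 7403
Group 2: 3800 * 0.973 = 3697
Group 3: 5900 * 0.976 = 5758
Group 4: 16900 * 0.96 = 16224
Group 5: 8300 * 0.982 + 4300 * 0.374 = 8151 + 1608 = 9759
Net migration: Group 2 + 300 → 3997
End of period: [7403, 3997, 5758, 16224, 9759]
Total: 39200 → 43141; change = 3941; percentage change = 10.1%

10.1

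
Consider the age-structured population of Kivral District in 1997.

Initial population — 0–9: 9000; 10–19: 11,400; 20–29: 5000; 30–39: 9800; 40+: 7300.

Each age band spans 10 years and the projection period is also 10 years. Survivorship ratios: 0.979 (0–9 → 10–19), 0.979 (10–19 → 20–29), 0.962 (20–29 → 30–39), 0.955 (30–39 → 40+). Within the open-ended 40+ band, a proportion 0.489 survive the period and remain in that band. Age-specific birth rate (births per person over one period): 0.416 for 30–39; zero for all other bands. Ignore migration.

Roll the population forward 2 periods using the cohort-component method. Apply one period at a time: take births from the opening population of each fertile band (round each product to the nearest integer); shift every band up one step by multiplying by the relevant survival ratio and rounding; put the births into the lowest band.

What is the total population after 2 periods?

— Period 1 —
Births: 9800 × 0.416 = 4077
10–19: 9000 × 0.979 = 8811
20–29: 11400 × 0.979 = 11161
30–39: 5000 × 0.962 = 4810
40+: 9800 × 0.955 + 7300 × 0.489 = 9359 + 3570 = 12929
End of period: [4077, 8811, 11161, 4810, 12929]
— Period 2 —
Births: 4810 × 0.416 = 2001
10–19: 4077 × 0.979 = 3991
20–29: 8811 × 0.979 = 8626
30–39: 11161 × 0.962 = 10737
40+: 4810 × 0.955 + 12929 × 0.489 = 4594 + 6322 = 10916
End of period: [2001, 3991, 8626, 10737, 10916]
Total after period 2: 2001 + 3991 + 8626 + 10737 + 10916 = 36271

36271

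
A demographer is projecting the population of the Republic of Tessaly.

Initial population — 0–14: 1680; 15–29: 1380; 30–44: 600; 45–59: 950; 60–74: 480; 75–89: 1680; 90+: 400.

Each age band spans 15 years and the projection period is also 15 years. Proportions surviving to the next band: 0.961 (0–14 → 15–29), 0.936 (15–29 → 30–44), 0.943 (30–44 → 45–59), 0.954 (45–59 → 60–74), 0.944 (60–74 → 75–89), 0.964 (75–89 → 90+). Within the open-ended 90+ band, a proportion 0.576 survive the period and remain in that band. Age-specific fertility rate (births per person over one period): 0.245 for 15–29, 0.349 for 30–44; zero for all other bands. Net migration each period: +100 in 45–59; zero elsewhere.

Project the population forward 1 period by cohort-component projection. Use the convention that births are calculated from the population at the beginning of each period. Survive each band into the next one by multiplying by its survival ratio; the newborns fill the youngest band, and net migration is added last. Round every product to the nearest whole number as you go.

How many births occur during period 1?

547

[period 1]
Births: 1380 × 0.245 = 338 ; 600 × 0.349 = 209 — total 547
15–29: 1680 × 0.961 = 1614
30–44: 1380 × 0.936 = 1292
45–59: 600 × 0.943 = 566
60–74: 950 × 0.954 = 906
75–89: 480 × 0.944 = 453
90+: 1680 × 0.964 + 400 × 0.576 = 1620 + 230 = 1850
Net migration: 45–59 + 100 → 666
→ [547, 1614, 1292, 666, 906, 453, 1850]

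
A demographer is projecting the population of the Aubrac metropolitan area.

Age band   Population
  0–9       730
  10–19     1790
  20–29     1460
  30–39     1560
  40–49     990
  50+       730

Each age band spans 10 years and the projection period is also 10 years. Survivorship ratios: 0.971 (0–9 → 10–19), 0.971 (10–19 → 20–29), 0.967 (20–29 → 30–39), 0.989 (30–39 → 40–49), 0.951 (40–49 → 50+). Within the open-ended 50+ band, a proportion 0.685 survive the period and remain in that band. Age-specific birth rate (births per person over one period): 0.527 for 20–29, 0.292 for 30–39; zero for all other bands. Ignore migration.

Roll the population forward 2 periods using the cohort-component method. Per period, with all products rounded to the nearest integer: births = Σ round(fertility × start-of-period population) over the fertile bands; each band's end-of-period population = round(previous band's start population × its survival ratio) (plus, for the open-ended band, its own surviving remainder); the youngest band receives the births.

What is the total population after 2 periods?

8736

— Period 1 —
Births: 1460 * 0.527 = 769  |  1560 * 0.292 = 456 → 1225
10–19: 730 * 0.971 = 709
20–29: 1790 * 0.971 = 1738
30–39: 1460 * 0.967 = 1412
40–49: 1560 * 0.989 = 1543
50+: 990 * 0.951 + 730 * 0.685 = 941 + 500 = 1441
End of period: [1225, 709, 1738, 1412, 1543, 1441]
— Period 2 —
Births: 1738 * 0.527 = 916  |  1412 * 0.292 = 412 → 1328
10–19: 1225 * 0.971 = 1189
20–29: 709 * 0.971 = 688
30–39: 1738 * 0.967 = 1681
40–49: 1412 * 0.989 = 1396
50+: 1543 * 0.951 + 1441 * 0.685 = 1467 + 987 = 2454
End of period: [1328, 1189, 688, 1681, 1396, 2454]
Total after period 2: 1328 + 1189 + 688 + 1681 + 1396 + 2454 = 8736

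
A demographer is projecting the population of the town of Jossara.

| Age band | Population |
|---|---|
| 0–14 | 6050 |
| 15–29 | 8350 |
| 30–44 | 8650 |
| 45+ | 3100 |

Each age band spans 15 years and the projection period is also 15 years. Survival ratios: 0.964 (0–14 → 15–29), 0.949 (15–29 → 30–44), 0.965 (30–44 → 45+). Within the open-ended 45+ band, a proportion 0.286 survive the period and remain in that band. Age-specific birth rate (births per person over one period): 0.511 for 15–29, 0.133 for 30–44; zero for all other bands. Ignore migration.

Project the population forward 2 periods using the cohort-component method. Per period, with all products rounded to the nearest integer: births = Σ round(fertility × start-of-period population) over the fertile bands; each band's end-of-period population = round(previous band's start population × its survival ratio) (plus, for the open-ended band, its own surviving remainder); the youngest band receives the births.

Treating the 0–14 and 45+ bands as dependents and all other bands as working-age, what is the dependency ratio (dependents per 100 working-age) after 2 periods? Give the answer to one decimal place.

133.1

— Period 1 —
Births: 8350 * 0.511 = 4267  |  8650 * 0.133 = 1150 — total 5417
15–29: 6050 * 0.964 = 5832
30–44: 8350 * 0.949 = 7924
45+: 8650 * 0.965 + 3100 * 0.286 = 8347 + 887 = 9234
End of period: [5417, 5832, 7924, 9234]
— Period 2 —
Births: 5832 * 0.511 = 2980  |  7924 * 0.133 = 1054 — total 4034
15–29: 5417 * 0.964 = 5222
30–44: 5832 * 0.949 = 5535
45+: 7924 * 0.965 + 9234 * 0.286 = 7647 + 2641 = 10288
End of period: [4034, 5222, 5535, 10288]
Dependents (band 0–14 + band 45+) = 4034 + 10288 = 14322; working-age = 10757; ratio = 14322/10757 × 100 = 133.1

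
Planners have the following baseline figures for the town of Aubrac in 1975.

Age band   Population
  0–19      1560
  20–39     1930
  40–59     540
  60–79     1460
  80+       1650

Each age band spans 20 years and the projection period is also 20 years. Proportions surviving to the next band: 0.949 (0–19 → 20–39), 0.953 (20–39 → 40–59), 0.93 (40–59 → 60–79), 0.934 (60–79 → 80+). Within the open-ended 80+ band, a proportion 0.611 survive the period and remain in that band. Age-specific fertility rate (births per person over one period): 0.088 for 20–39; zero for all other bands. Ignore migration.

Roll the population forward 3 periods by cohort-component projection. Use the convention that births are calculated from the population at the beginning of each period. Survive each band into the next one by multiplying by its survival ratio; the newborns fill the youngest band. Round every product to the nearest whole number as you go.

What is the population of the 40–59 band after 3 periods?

153

Let band 1 be 0–19 through band 5 = 80+.
[period 1]
Births: 1930 × 0.088 = 170
Band 2: 1560 × 0.949 = 1480
Band 3: 1930 × 0.953 = 1839
Band 4: 540 × 0.93 = 502
Band 5: 1460 × 0.934 + 1650 × 0.611 = 1364 + 1008 = 2372
Giving 170 / 1480 / 1839 / 502 / 2372.
[period 2]
Births: 1480 × 0.088 = 130
Band 2: 170 × 0.949 = 161
Band 3: 1480 × 0.953 = 1410
Band 4: 1839 × 0.93 = 1710
Band 5: 502 × 0.934 + 2372 × 0.611 = 469 + 1449 = 1918
Giving 130 / 161 / 1410 / 1710 / 1918.
[period 3]
Births: 161 × 0.088 = 14
Band 2: 130 × 0.949 = 123
Band 3: 161 × 0.953 = 153
Band 4: 1410 × 0.93 = 1311
Band 5: 1710 × 0.934 + 1918 × 0.611 = 1597 + 1172 = 2769
Giving 14 / 123 / 153 / 1311 / 2769.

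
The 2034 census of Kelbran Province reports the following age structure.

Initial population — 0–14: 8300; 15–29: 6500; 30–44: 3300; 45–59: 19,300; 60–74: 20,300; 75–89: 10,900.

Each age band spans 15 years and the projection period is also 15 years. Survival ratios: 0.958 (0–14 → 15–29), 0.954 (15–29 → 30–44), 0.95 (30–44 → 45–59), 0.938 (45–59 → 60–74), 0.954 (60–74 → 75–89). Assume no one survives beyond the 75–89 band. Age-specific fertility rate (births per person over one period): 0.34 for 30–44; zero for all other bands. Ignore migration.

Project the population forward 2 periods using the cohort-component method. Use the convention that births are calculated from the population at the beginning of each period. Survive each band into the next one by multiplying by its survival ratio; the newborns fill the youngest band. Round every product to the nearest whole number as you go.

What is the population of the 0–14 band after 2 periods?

Period 1.
Births: 3300 × 0.34 = 1122
15–29: 8300 × 0.958 = 7951
30–44: 6500 × 0.954 = 6201
45–59: 3300 × 0.95 = 3135
60–74: 19300 × 0.938 = 18103
75–89: 20300 × 0.954 = 19366
End of period: [1122, 7951, 6201, 3135, 18103, 19366]
Period 2.
Births: 6201 × 0.34 = 2108
15–29: 1122 × 0.958 = 1075
30–44: 7951 × 0.954 = 7585
45–59: 6201 × 0.95 = 5891
60–74: 3135 × 0.938 = 2941
75–89: 18103 × 0.954 = 17270
End of period: [2108, 1075, 7585, 5891, 2941, 17270]

2108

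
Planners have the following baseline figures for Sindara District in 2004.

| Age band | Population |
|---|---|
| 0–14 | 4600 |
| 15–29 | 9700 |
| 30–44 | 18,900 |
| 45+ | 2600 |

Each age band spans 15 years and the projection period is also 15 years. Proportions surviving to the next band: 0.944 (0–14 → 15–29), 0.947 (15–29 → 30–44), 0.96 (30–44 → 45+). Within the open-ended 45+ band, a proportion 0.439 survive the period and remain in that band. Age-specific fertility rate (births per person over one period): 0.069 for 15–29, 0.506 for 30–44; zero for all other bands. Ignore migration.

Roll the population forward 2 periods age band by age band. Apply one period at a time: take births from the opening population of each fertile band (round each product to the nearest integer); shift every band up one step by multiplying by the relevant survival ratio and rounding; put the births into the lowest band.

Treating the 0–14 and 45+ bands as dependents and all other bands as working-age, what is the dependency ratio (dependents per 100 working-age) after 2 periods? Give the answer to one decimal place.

Period 1:
Births: 9700 × 0.069 = 669  |  18900 × 0.506 = 9563 → total 10232
15–29: 4600 × 0.944 = 4342
30–44: 9700 × 0.947 = 9186
45+: 18900 × 0.96 + 2600 × 0.439 = 18144 + 1141 = 19285
Giving 10232 / 4342 / 9186 / 19285.
Period 2:
Births: 4342 × 0.069 = 300  |  9186 × 0.506 = 4648 → total 4948
15–29: 10232 × 0.944 = 9659
30–44: 4342 × 0.947 = 4112
45+: 9186 × 0.96 + 19285 × 0.439 = 8819 + 8466 = 17285
Giving 4948 / 9659 / 4112 / 17285.
Dependents (band 0–14 + band 45+) = 4948 + 17285 = 22233; working-age = 13771; ratio = 22233/13771 × 100 = 161.4

161.4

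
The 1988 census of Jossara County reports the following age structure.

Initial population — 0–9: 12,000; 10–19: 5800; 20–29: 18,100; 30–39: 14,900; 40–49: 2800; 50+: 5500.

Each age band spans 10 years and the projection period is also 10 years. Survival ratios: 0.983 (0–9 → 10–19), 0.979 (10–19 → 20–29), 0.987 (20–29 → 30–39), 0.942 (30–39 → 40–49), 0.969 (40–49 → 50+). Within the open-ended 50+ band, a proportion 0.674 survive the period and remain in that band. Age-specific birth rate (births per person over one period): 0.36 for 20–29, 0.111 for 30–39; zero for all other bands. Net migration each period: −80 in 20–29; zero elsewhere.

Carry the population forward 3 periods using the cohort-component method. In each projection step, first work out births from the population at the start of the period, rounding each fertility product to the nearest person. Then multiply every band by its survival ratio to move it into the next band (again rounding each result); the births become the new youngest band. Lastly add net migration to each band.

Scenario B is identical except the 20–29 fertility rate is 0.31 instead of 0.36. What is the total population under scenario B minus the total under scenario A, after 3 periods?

-1719

Numbering the groups 1..6 from youngest to oldest:
— Period 1 —
Births: 18100 × 0.36 = 6516, 14900 × 0.111 = 1654 → total 8170
Group 2: 12000 × 0.983 = 11796
Group 3: 5800 × 0.979 = 5678
Group 4: 18100 × 0.987 = 17865
Group 5: 14900 × 0.942 = 14036
Group 6: 2800 × 0.969 + 5500 × 0.674 = 2713 + 3707 = 6420
Net migration: Group 3 − 80 → 5598
→ [8170, 11796, 5598, 17865, 14036, 6420]
— Period 2 —
Births: 5598 × 0.36 = 2015, 17865 × 0.111 = 1983 → total 3998
Group 2: 8170 × 0.983 = 8031
Group 3: 11796 × 0.979 = 11548
Group 4: 5598 × 0.987 = 5525
Group 5: 17865 × 0.942 = 16829
Group 6: 14036 × 0.969 + 6420 × 0.674 = 13601 + 4327 = 17928
Net migration: Group 3 − 80 → 11468
→ [3998, 8031, 11468, 5525, 16829, 17928]
— Period 3 —
Births: 11468 × 0.36 = 4128, 5525 × 0.111 = 613 → total 4741
Group 2: 3998 × 0.983 = 3930
Group 3: 8031 × 0.979 = 7862
Group 4: 11468 × 0.987 = 11319
Group 5: 5525 × 0.942 = 5205
Group 6: 16829 × 0.969 + 17928 × 0.674 = 16307 + 12083 = 28390
Net migration: Group 3 − 80 → 7782
→ [4741, 3930, 7782, 11319, 5205, 28390]
Scenario A total after 3 periods: 61367
Scenario B projection —
— Period 1 —
Births: 18100 × 0.31 = 5611, 14900 × 0.111 = 1654 → total 7265
Group 2: 12000 × 0.983 = 11796
Group 3: 5800 × 0.979 = 5678
Group 4: 18100 × 0.987 = 17865
Group 5: 14900 × 0.942 = 14036
Group 6: 2800 × 0.969 + 5500 × 0.674 = 2713 + 3707 = 6420
Net migration: Group 3 − 80 → 5598
→ [7265, 11796, 5598, 17865, 14036, 6420]
— Period 2 —
Births: 5598 × 0.31 = 1735, 17865 × 0.111 = 1983 → total 3718
Group 2: 7265 × 0.983 = 7141
Group 3: 11796 × 0.979 = 11548
Group 4: 5598 × 0.987 = 5525
Group 5: 17865 × 0.942 = 16829
Group 6: 14036 × 0.969 + 6420 × 0.674 = 13601 + 4327 = 17928
Net migration: Group 3 − 80 → 11468
→ [3718, 7141, 11468, 5525, 16829, 17928]
— Period 3 —
Births: 11468 × 0.31 = 3555, 5525 × 0.111 = 613 → total 4168
Group 2: 3718 × 0.983 = 3655
Group 3: 7141 × 0.979 = 6991
Group 4: 11468 × 0.987 = 11319
Group 5: 5525 × 0.942 = 5205
Group 6: 16829 × 0.969 + 17928 × 0.674 = 16307 + 12083 = 28390
Net migration: Group 3 − 80 → 6911
→ [4168, 3655, 6911, 11319, 5205, 28390]
Scenario B total after 3 periods: 59648
Difference B − A = 59648 − 61367 = -1719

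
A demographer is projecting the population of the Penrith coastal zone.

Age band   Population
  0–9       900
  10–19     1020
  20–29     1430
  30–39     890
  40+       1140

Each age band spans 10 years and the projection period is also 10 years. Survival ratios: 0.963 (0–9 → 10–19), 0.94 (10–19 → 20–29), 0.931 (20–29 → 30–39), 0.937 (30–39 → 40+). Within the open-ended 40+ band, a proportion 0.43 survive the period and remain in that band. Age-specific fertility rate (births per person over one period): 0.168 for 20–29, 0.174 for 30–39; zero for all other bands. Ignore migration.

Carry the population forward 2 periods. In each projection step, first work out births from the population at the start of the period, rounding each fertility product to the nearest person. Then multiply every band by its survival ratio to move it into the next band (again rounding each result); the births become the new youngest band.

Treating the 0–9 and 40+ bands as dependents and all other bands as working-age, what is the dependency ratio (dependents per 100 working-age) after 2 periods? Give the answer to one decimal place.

(Groups numbered youngest = 1 to oldest = 5.)
Period 1:
Births: 1430 × 0.168 = 240, 890 × 0.174 = 155 ⇒ total 395
Group 2: 900 × 0.963 = 867
Group 3: 1020 × 0.94 = 959
Group 4: 1430 × 0.931 = 1331
Group 5: 890 × 0.937 + 1140 × 0.43 = 834 + 490 = 1324
Population now: 0–9=395, 10–19=867, 20–29=959, 30–39=1331, 40+=1324
Period 2:
Births: 959 × 0.168 = 161, 1331 × 0.174 = 232 ⇒ total 393
Group 2: 395 × 0.963 = 380
Group 3: 867 × 0.94 = 815
Group 4: 959 × 0.931 = 893
Group 5: 1331 × 0.937 + 1324 × 0.43 = 1247 + 569 = 1816
Population now: 0–9=393, 10–19=380, 20–29=815, 30–39=893, 40+=1816
Dependents (band 0–9 + band 40+) = 393 + 1816 = 2209; working-age = 2088; ratio = 2209/2088 × 100 = 105.8

105.8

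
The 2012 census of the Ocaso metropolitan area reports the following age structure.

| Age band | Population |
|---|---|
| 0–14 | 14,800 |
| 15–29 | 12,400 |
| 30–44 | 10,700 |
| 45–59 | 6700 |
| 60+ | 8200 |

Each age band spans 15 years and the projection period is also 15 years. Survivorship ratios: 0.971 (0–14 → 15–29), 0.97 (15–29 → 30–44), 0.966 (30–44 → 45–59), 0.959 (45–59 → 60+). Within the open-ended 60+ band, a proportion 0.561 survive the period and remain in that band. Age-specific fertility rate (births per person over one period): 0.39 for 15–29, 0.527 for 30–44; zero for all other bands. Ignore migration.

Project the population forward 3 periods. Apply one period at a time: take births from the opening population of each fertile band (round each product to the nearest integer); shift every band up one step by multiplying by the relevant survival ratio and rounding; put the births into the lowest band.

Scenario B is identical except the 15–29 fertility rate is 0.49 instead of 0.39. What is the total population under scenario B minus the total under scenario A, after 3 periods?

Period 1.
Births: 12400 * 0.39 = 4836 ; 10700 * 0.527 = 5639 → 10475
15–29: 14800 * 0.971 = 14371
30–44: 12400 * 0.97 = 12028
45–59: 10700 * 0.966 = 10336
60+: 6700 * 0.959 + 8200 * 0.561 = 6425 + 4600 = 11025
→ [10475, 14371, 12028, 10336, 11025]
Period 2.
Births: 14371 * 0.39 = 5605 ; 12028 * 0.527 = 6339 → 11944
15–29: 10475 * 0.971 = 10171
30–44: 14371 * 0.97 = 13940
45–59: 12028 * 0.966 = 11619
60+: 10336 * 0.959 + 11025 * 0.561 = 9912 + 6185 = 16097
→ [11944, 10171, 13940, 11619, 16097]
Period 3.
Births: 10171 * 0.39 = 3967 ; 13940 * 0.527 = 7346 → 11313
15–29: 11944 * 0.971 = 11598
30–44: 10171 * 0.97 = 9866
45–59: 13940 * 0.966 = 13466
60+: 11619 * 0.959 + 16097 * 0.561 = 11143 + 9030 = 20173
→ [11313, 11598, 9866, 13466, 20173]
Scenario A total after 3 periods: 66416
Scenario B projection —
Period 1.
Births: 12400 * 0.49 = 6076 ; 10700 * 0.527 = 5639 → 11715
15–29: 14800 * 0.971 = 14371
30–44: 12400 * 0.97 = 12028
45–59: 10700 * 0.966 = 10336
60+: 6700 * 0.959 + 8200 * 0.561 = 6425 + 4600 = 11025
→ [11715, 14371, 12028, 10336, 11025]
Period 2.
Births: 14371 * 0.49 = 7042 ; 12028 * 0.527 = 6339 → 13381
15–29: 11715 * 0.971 = 11375
30–44: 14371 * 0.97 = 13940
45–59: 12028 * 0.966 = 11619
60+: 10336 * 0.959 + 11025 * 0.561 = 9912 + 6185 = 16097
→ [13381, 11375, 13940, 11619, 16097]
Period 3.
Births: 11375 * 0.49 = 5574 ; 13940 * 0.527 = 7346 → 12920
15–29: 13381 * 0.971 = 12993
30–44: 11375 * 0.97 = 11034
45–59: 13940 * 0.966 = 13466
60+: 11619 * 0.959 + 16097 * 0.561 = 11143 + 9030 = 20173
→ [12920, 12993, 11034, 13466, 20173]
Scenario B total after 3 periods: 70586
Difference B − A = 70586 − 66416 = 4170

4170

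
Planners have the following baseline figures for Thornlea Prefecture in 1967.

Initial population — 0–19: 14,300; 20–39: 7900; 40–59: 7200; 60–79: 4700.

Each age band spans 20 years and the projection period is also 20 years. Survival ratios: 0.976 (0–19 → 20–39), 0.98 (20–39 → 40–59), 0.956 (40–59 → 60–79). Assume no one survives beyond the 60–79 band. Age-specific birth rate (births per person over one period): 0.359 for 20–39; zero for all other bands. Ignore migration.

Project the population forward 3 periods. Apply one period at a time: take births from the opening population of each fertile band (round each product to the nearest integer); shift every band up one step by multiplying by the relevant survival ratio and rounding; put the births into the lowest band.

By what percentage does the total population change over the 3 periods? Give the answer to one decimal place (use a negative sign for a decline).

After projecting period 1:
Births: 7900 × 0.359 = 2836
20–39: 14300 × 0.976 = 13957
40–59: 7900 × 0.98 = 7742
60–79: 7200 × 0.956 = 6883
→ [2836, 13957, 7742, 6883]
After projecting period 2:
Births: 13957 × 0.359 = 5011
20–39: 2836 × 0.976 = 2768
40–59: 13957 × 0.98 = 13678
60–79: 7742 × 0.956 = 7401
→ [5011, 2768, 13678, 7401]
After projecting period 3:
Births: 2768 × 0.359 = 994
20–39: 5011 × 0.976 = 4891
40–59: 2768 × 0.98 = 2713
60–79: 13678 × 0.956 = 13076
→ [994, 4891, 2713, 13076]
Total: 34100 → 21674; change = -12426; percentage change = -36.4%

-36.4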